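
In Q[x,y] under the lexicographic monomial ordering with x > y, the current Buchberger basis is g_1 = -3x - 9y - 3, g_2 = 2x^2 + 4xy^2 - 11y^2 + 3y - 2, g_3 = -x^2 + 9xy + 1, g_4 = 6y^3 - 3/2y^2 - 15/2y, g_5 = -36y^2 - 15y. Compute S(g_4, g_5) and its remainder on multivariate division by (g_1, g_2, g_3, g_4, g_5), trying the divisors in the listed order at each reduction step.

S(g_4, g_5) = -2/3y^2 - 5/4y; remainder on division = -35/36y.

lcm(LM(g_4), LM(g_5)) = y^3.
S = (lcm/LT(g_4))·g_4 − (lcm/LT(g_5))·g_5 = -2/3y^2 - 5/4y.
Reduce S modulo (g_1, g_2, g_3, g_4, g_5) in that order:
  leading term y^2: subtract (1/54)·g_5 from -2/3y^2 - 5/4y → -35/36y
  leading term y: no divisor's leading term divides it; move -35/36y to the remainder.
The remainder -35/36y is nonzero, so it would be added as the next basis element.
This is the inner loop of Buchberger's algorithm — each nonzero remainder becomes a new basis element.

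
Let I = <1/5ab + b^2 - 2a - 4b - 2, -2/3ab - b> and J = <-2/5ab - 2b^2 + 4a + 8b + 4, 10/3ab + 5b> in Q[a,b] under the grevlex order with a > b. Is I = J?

Yes, the ideals are equal.

Equality of ideals is decidable: compute both reduced Gröbner bases (unique for the ordering) and check whether they agree.
Buchberger on the first generating set:
f_1 = 1/5ab + b^2 - 2a - 4b - 2, LT = ab.
f_2 = -2/3ab - b, LT = ab.

S(f_1,f_2): lcm = ab. S = 5b^2 - 10a - 43/2b - 10.
  leading term b^2: no divisor's leading term divides it; move 5b^2 to the remainder.
  leading term a: no divisor's leading term divides it; move -10a to the remainder.
  leading term b: no divisor's leading term divides it; move -43/2b to the remainder.
  leading term 1: no divisor's leading term divides it; move -10 to the remainder.
  remainder 5b^2 - 10a - 43/2b - 10 ≠ 0; add g_3 = 5b^2 - 10a - 43/2b - 10 to the basis.

S(f_1,g_3): lcm = ab^2. S = 5b^3 + 2a^2 - 57/10ab - 20b^2 + 2a - 10b.
  leading term b^3: subtract (b)·g_3 from 5b^3 + 2a^2 - 57/10ab - 20b^2 + 2a - 10b → 2a^2 + 43/10ab + 3/2b^2 + 2a
  leading term a^2: no divisor's leading term divides it; move 2a^2 to the remainder.
  leading term ab: subtract (43/2)·f_1 from 43/10ab + 3/2b^2 + 2a → -20b^2 + 45a + 86b + 43
  leading term b^2: subtract (-4)·g_3 from -20b^2 + 45a + 86b + 43 → 5a + 3
  leading term a: no divisor's leading term divides it; move 5a to the remainder.
  leading term 1: no divisor's leading term divides it; move 3 to the remainder.
  remainder 2a^2 + 5a + 3 ≠ 0; add g_4 = 2a^2 + 5a + 3 to the basis.

S(f_2,g_3): lcm = ab^2. S = 2a^2 + 43/10ab + 3/2b^2 + 2a.
  leading term a^2: subtract (1)·g_4 from 2a^2 + 43/10ab + 3/2b^2 + 2a → 43/10ab + 3/2b^2 - 3a - 3
  leading term ab: subtract (43/2)·f_1 from 43/10ab + 3/2b^2 - 3a - 3 → -20b^2 + 40a + 86b + 40
  leading term b^2: subtract (-4)·g_3 from -20b^2 + 40a + 86b + 40 → 0
  remainder 0.

S(f_1,g_4): lcm = a^2b. S = 5ab^2 - 10a^2 - 45/2ab - 10a - 3/2b.
  leading term ab^2: subtract (25b)·f_1 from 5ab^2 - 10a^2 - 45/2ab - 10a - 3/2b → -25b^3 - 10a^2 + 55/2ab + 100b^2 - 10a + 97/2b
  leading term b^3: subtract (-5b)·g_3 from -25b^3 - 10a^2 + 55/2ab + 100b^2 - 10a + 97/2b → -10a^2 - 45/2ab - 15/2b^2 - 10a - 3/2b
  leading term a^2: subtract (-5)·g_4 from -10a^2 - 45/2ab - 15/2b^2 - 10a - 3/2b → -45/2ab - 15/2b^2 + 15a - 3/2b + 15
  leading term ab: subtract (-225/2)·f_1 from -45/2ab - 15/2b^2 + 15a - 3/2b + 15 → 105b^2 - 210a - 903/2b - 210
  leading term b^2: subtract (21)·g_3 from 105b^2 - 210a - 903/2b - 210 → 0
  remainder 0.

S(f_2,g_4): lcm = a^2b. S = -ab - 3/2b.
  leading term ab: subtract (-5)·f_1 from -ab - 3/2b → 5b^2 - 10a - 43/2b - 10
  leading term b^2: subtract (1)·g_3 from 5b^2 - 10a - 43/2b - 10 → 0
  remainder 0.

S(g_3,g_4): leading monomials are coprime, so the S-polynomial reduces to 0 (Buchberger's first criterion).
Every S-polynomial of the final basis reduces to 0, so we have a Gröbner basis.
Inter-reduce: drop elements whose leading term is divisible by another's, tail-reduce, and make monic.
Reduced Gröbner basis: {a^2 + 5/2a + 3/2, ab + 3/2b, b^2 - 2a - 43/10b - 2}.

Buchberger on the second generating set:
h_1 = -2/5ab - 2b^2 + 4a + 8b + 4, LT = ab.
h_2 = 10/3ab + 5b, LT = ab.

S(h_1,h_2): lcm = ab. S = 5b^2 - 10a - 43/2b - 10.
  leading term b^2: no divisor's leading term divides it; move 5b^2 to the remainder.
  leading term a: no divisor's leading term divides it; move -10a to the remainder.
  leading term b: no divisor's leading term divides it; move -43/2b to the remainder.
  leading term 1: no divisor's leading term divides it; move -10 to the remainder.
  remainder 5b^2 - 10a - 43/2b - 10 ≠ 0; add k_3 = 5b^2 - 10a - 43/2b - 10 to the basis.

S(h_1,k_3): lcm = ab^2. S = 5b^3 + 2a^2 - 57/10ab - 20b^2 + 2a - 10b.
  leading term b^3: subtract (b)·k_3 from 5b^3 + 2a^2 - 57/10ab - 20b^2 + 2a - 10b → 2a^2 + 43/10ab + 3/2b^2 + 2a
  leading term a^2: no divisor's leading term divides it; move 2a^2 to the remainder.
  leading term ab: subtract (-43/4)·h_1 from 43/10ab + 3/2b^2 + 2a → -20b^2 + 45a + 86b + 43
  leading term b^2: subtract (-4)·k_3 from -20b^2 + 45a + 86b + 43 → 5a + 3
  leading term a: no divisor's leading term divides it; move 5a to the remainder.
  leading term 1: no divisor's leading term divides it; move 3 to the remainder.
  remainder 2a^2 + 5a + 3 ≠ 0; add k_4 = 2a^2 + 5a + 3 to the basis.

S(h_2,k_3): lcm = ab^2. S = 2a^2 + 43/10ab + 3/2b^2 + 2a.
  leading term a^2: subtract (1)·k_4 from 2a^2 + 43/10ab + 3/2b^2 + 2a → 43/10ab + 3/2b^2 - 3a - 3
  leading term ab: subtract (-43/4)·h_1 from 43/10ab + 3/2b^2 - 3a - 3 → -20b^2 + 40a + 86b + 40
  leading term b^2: subtract (-4)·k_3 from -20b^2 + 40a + 86b + 40 → 0
  remainder 0.

S(h_1,k_4): lcm = a^2b. S = 5ab^2 - 10a^2 - 45/2ab - 10a - 3/2b.
  leading term ab^2: subtract (-25/2b)·h_1 from 5ab^2 - 10a^2 - 45/2ab - 10a - 3/2b → -25b^3 - 10a^2 + 55/2ab + 100b^2 - 10a + 97/2b
  leading term b^3: subtract (-5b)·k_3 from -25b^3 - 10a^2 + 55/2ab + 100b^2 - 10a + 97/2b → -10a^2 - 45/2ab - 15/2b^2 - 10a - 3/2b
  leading term a^2: subtract (-5)·k_4 from -10a^2 - 45/2ab - 15/2b^2 - 10a - 3/2b → -45/2ab - 15/2b^2 + 15a - 3/2b + 15
  leading term ab: subtract (225/4)·h_1 from -45/2ab - 15/2b^2 + 15a - 3/2b + 15 → 105b^2 - 210a - 903/2b - 210
  leading term b^2: subtract (21)·k_3 from 105b^2 - 210a - 903/2b - 210 → 0
  remainder 0.

S(h_2,k_4): lcm = a^2b. S = -ab - 3/2b.
  leading term ab: subtract (5/2)·h_1 from -ab - 3/2b → 5b^2 - 10a - 43/2b - 10
  leading term b^2: subtract (1)·k_3 from 5b^2 - 10a - 43/2b - 10 → 0
  remainder 0.

S(k_3,k_4): leading monomials are coprime, so the S-polynomial reduces to 0 (Buchberger's first criterion).
Every S-polynomial of the final basis reduces to 0, so we have a Gröbner basis.
Inter-reduce: drop elements whose leading term is divisible by another's, tail-reduce, and make monic.
Reduced Gröbner basis: {a^2 + 5/2a + 3/2, ab + 3/2b, b^2 - 2a - 43/10b - 2}.

These coincide, so the ideals are equal.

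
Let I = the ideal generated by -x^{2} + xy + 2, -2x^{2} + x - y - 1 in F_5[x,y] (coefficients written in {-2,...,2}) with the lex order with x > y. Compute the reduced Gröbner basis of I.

G = {x - 2y^{2} + 2y + 1, y^{3} + y^{2} - y - 1}

f_1 = -x^{2} + xy + 2, LT = x^{2}.
f_2 = -2x^{2} + x - y - 1, LT = x^{2}.

S(f_1,f_2): lcm = x^{2}. S = -xy - 2x + 2y.
  leading term xy: no divisor's leading term divides it; move -xy to the remainder.
  leading term x: no divisor's leading term divides it; move -2x to the remainder.
  leading term y: no divisor's leading term divides it; move 2y to the remainder.
  remainder -xy - 2x + 2y ≠ 0; add g_3 = -xy - 2x + 2y to the basis.

S(f_1,g_3): lcm = x^{2}y. S = -2x^{2} - xy^{2} + 2xy - 2y.
  leading term x^{2}: subtract (2)·f_1 from -2x^{2} - xy^{2} + 2xy - 2y → -xy^{2} - 2y + 1
  leading term xy^{2}: subtract (y)·g_3 from -xy^{2} - 2y + 1 → 2xy - 2y^{2} - 2y + 1
  leading term xy: subtract (-2)·g_3 from 2xy - 2y^{2} - 2y + 1 → x - 2y^{2} + 2y + 1
  leading term x: no divisor's leading term divides it; move x to the remainder.
  leading term y^{2}: no divisor's leading term divides it; move -2y^{2} to the remainder.
  leading term y: no divisor's leading term divides it; move 2y to the remainder.
  leading term 1: no divisor's leading term divides it; move 1 to the remainder.
  remainder x - 2y^{2} + 2y + 1 ≠ 0; add g_4 = x - 2y^{2} + 2y + 1 to the basis.

S(g_3,g_4): lcm = xy. S = 2x + 2y^{3} - 2y^{2} + 2y.
  leading term x: subtract (2)·g_4 from 2x + 2y^{3} - 2y^{2} + 2y → 2y^{3} + 2y^{2} - 2y - 2
  leading term y^{3}: no divisor's leading term divides it; move 2y^{3} to the remainder.
  leading term y^{2}: no divisor's leading term divides it; move 2y^{2} to the remainder.
  leading term y: no divisor's leading term divides it; move -2y to the remainder.
  leading term 1: no divisor's leading term divides it; move -2 to the remainder.
  remainder 2y^{3} + 2y^{2} - 2y - 2 ≠ 0; add g_5 = 2y^{3} + 2y^{2} - 2y - 2 to the basis.

The other S-polynomials (S(f_2,g_3), S(f_1,g_4), S(f_2,g_4), S(f_1,g_5), S(f_2,g_5), S(g_3,g_5), S(g_4,g_5)) all reduce to 0 modulo the current basis, so we have a Gröbner basis.
Inter-reduce: drop elements whose leading term is divisible by another's, tail-reduce, and make monic.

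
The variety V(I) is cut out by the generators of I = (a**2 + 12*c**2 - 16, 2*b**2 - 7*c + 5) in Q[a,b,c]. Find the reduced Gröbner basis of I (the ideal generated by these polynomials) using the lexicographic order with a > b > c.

G = {a**2 + 12*c**2 - 16, b**2 - 7/2*c + 5/2}

f_1 = a**2 + 12*c**2 - 16, LT = a**2.
f_2 = 2*b**2 - 7*c + 5, LT = b**2.

The S-polynomials (S(f_1,f_2)) all reduce to 0 modulo the current basis, so we have a Gröbner basis.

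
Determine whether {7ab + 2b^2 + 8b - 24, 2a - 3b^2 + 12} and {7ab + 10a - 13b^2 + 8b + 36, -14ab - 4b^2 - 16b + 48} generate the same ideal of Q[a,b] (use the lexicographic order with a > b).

Yes, the ideals are equal.

Two ideals are equal iff their reduced Gröbner bases coincide (the reduced basis is unique for a fixed ordering).
Buchberger on the first generating set:
f_1 = 7ab + 2b^2 + 8b - 24, LT = ab.
f_2 = 2a - 3b^2 + 12, LT = a.

S(f_1,f_2): lcm = ab. S = 3/2b^3 + 2/7b^2 - 34/7b - 24/7.
  leading term b^3: no divisor's leading term divides it; move 3/2b^3 to the remainder.
  leading term b^2: no divisor's leading term divides it; move 2/7b^2 to the remainder.
  leading term b: no divisor's leading term divides it; move -34/7b to the remainder.
  leading term 1: no divisor's leading term divides it; move -24/7 to the remainder.
  remainder 3/2b^3 + 2/7b^2 - 34/7b - 24/7 ≠ 0; add g_3 = 3/2b^3 + 2/7b^2 - 34/7b - 24/7 to the basis.

The other S-polynomials (S(f_1,g_3), S(f_2,g_3)) all reduce to 0 modulo the current basis, so we have a Gröbner basis.
Inter-reduce: drop elements whose leading term is divisible by another's, tail-reduce, and make monic.
Reduced Gröbner basis: {a - 3/2b^2 + 6, b^3 + 4/21b^2 - 68/21b - 16/7}.

Buchberger on the second generating set:
h_1 = 7ab + 10a - 13b^2 + 8b + 36, LT = ab.
h_2 = -14ab - 4b^2 - 16b + 48, LT = ab.

S(h_1,h_2): lcm = ab. S = 10/7a - 15/7b^2 + 60/7.
  leading term a: no divisor's leading term divides it; move 10/7a to the remainder.
  leading term b^2: no divisor's leading term divides it; move -15/7b^2 to the remainder.
  leading term 1: no divisor's leading term divides it; move 60/7 to the remainder.
  remainder 10/7a - 15/7b^2 + 60/7 ≠ 0; add k_3 = 10/7a - 15/7b^2 + 60/7 to the basis.

S(h_1,k_3): lcm = ab. S = 10/7a + 3/2b^3 - 13/7b^2 - 34/7b + 36/7.
  leading term a: subtract (1)·k_3 from 10/7a + 3/2b^3 - 13/7b^2 - 34/7b + 36/7 → 3/2b^3 + 2/7b^2 - 34/7b - 24/7
  leading term b^3: no divisor's leading term divides it; move 3/2b^3 to the remainder.
  leading term b^2: no divisor's leading term divides it; move 2/7b^2 to the remainder.
  leading term b: no divisor's leading term divides it; move -34/7b to the remainder.
  leading term 1: no divisor's leading term divides it; move -24/7 to the remainder.
  remainder 3/2b^3 + 2/7b^2 - 34/7b - 24/7 ≠ 0; add k_4 = 3/2b^3 + 2/7b^2 - 34/7b - 24/7 to the basis.

The other S-polynomials (S(h_2,k_3), S(h_1,k_4), S(h_2,k_4), S(k_3,k_4)) all reduce to 0 modulo the current basis, so we have a Gröbner basis.
Inter-reduce: drop elements whose leading term is divisible by another's, tail-reduce, and make monic.
Reduced Gröbner basis: {a - 3/2b^2 + 6, b^3 + 4/21b^2 - 68/21b - 16/7}.

These coincide, so the ideals are equal.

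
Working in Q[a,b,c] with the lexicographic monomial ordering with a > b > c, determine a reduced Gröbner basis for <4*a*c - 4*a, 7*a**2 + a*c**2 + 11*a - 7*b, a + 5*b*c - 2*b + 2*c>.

f_1 = 4*a*c - 4*a, LT = a*c.
f_2 = 7*a**2 + a*c**2 + 11*a - 7*b, LT = a**2.
f_3 = a + 5*b*c - 2*b + 2*c, LT = a.

S(f_1,f_2): lcm = a**2*c. S = -a**2 - 1/7*a*c**3 - 11/7*a*c + b*c.
  reduce S modulo (f_1, f_2, f_3):
  remainder b*c - b ≠ 0; add g_4 = b*c - b to the basis.

S(f_1,f_3): lcm = a*c. S = -a - 5*b*c**2 + 2*b*c - 2*c**2.
  reduce S modulo (f_1, f_2, f_3, g_4):
  remainder -2*c**2 + 2*c ≠ 0; add g_5 = -2*c**2 + 2*c to the basis.

S(f_2,f_3): lcm = a**2. S = -5*a*b*c + 2*a*b + 1/7*a*c**2 - 2*a*c + 11/7*a - b.
  reduce S modulo (f_1, f_2, f_3, g_4, g_5):
  remainder 9*b**2 + 41/7*b + 4/7*c ≠ 0; add g_6 = 9*b**2 + 41/7*b + 4/7*c to the basis.

The other S-polynomials (S(f_1,g_4), S(f_2,g_4), S(f_3,g_4), S(f_1,g_5), S(f_2,g_5), S(f_3,g_5), S(g_4,g_5), S(f_1,g_6), S(f_2,g_6), S(f_3,g_6), S(g_4,g_6), S(g_5,g_6)) all reduce to 0 modulo the current basis, so we have a Gröbner basis.
Inter-reduce: drop elements whose leading term is divisible by another's, tail-reduce, and make monic.

G = {a + 3*b + 2*c, b**2 + 41/63*b + 4/63*c, b*c - b, c**2 - c}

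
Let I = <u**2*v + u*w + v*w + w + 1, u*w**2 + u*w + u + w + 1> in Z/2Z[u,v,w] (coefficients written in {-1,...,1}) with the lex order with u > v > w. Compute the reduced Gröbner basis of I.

f_1 = u**2*v + u*w + v*w + w + 1, LT = u**2*v.
f_2 = u*w**2 + u*w + u + w + 1, LT = u*w**2.

S(f_1,f_2): lcm = u**2*v*w**2. S = u**2*v*w + u**2*v + u*v*w + u*v + u*w**3 + v*w**3 + w**3 + w**2.
  reduce S modulo (f_1, f_2):
  remainder u*v*w + u*v + v*w**3 + v*w**2 + v*w + w**3 + w**2 + w + 1 ≠ 0; add g_3 = u*v*w + u*v + v*w**3 + v*w**2 + v*w + w**3 + w**2 + w + 1 to the basis.

S(f_2,g_3): lcm = u*v*w**2. S = u*v + v*w**4 + v*w**3 + v*w**2 + v*w + v + w**4 + w**3 + w**2 + w.
  reduce S modulo (f_1, f_2, g_3):
  remainder u*v + v*w**4 + v*w**3 + v*w**2 + v*w + v + w**4 + w**3 + w**2 + w ≠ 0; add g_4 = u*v + v*w**4 + v*w**3 + v*w**2 + v*w + v + w**4 + w**3 + w**2 + w to the basis.

S(f_2,g_4): lcm = u*v*w**2. S = u*v*w + u*v + v*w**6 + v*w**5 + v*w**4 + v*w**3 + v*w**2 + v*w + v + w**6 + w**5 + w**4 + w**3.
  reduce S modulo (f_1, f_2, g_3, g_4):
  remainder v*w**6 + v*w**5 + v*w**4 + v + w**6 + w**5 + w**4 + w**2 + w + 1 ≠ 0; add g_5 = v*w**6 + v*w**5 + v*w**4 + v + w**6 + w**5 + w**4 + w**2 + w + 1 to the basis.

S(g_3,g_4): lcm = u*v*w. S = u*v + v*w**5 + v*w**4 + w**5 + w**4 + w + 1.
  reduce S modulo (f_1, f_2, g_3, g_4, g_5):
  remainder v*w**5 + v*w**3 + v*w**2 + v*w + v + w**5 + w**3 + w**2 + 1 ≠ 0; add g_6 = v*w**5 + v*w**3 + v*w**2 + v*w + v + w**5 + w**3 + w**2 + 1 to the basis.

The other S-polynomials (S(f_1,g_3), S(f_1,g_4), S(f_1,g_5), S(f_2,g_5), S(g_3,g_5), S(g_4,g_5), S(f_1,g_6), S(f_2,g_6), S(g_3,g_6), S(g_4,g_6), S(g_5,g_6)) all reduce to 0 modulo the current basis, so we have a Gröbner basis.
Inter-reduce: drop elements whose leading term is divisible by another's, tail-reduce, and make monic.

G = {u*v + v*w**4 + v*w**3 + v*w**2 + v*w + v + w**4 + w**3 + w**2 + w, u*w**2 + u*w + u + w + 1, v*w**5 + v*w**3 + v*w**2 + v*w + v + w**5 + w**3 + w**2 + 1}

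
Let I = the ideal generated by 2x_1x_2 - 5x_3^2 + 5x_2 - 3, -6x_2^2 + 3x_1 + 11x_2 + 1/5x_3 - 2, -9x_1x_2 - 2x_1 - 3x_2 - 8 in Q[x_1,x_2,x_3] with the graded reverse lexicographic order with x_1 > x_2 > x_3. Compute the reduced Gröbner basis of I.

f_1 = 2x_1x_2 - 5x_3^2 + 5x_2 - 3, LT = x_1x_2.
f_2 = -6x_2^2 + 3x_1 + 11x_2 + 1/5x_3 - 2, LT = x_2^2.
f_3 = -9x_1x_2 - 2x_1 - 3x_2 - 8, LT = x_1x_2.

S(f_1,f_2): lcm = x_1x_2^2. S = -5/2x_2x_3^2 + 1/2x_1^2 + 11/6x_1x_2 + 5/2x_2^2 + 1/30x_1x_3 - 1/3x_1 - 3/2x_2.
  leading term x_2x_3^2: no divisor's leading term divides it; move -5/2x_2x_3^2 to the remainder.
  leading term x_1^2: no divisor's leading term divides it; move 1/2x_1^2 to the remainder.
  leading term x_1x_2: subtract (11/12)·f_1 from 11/6x_1x_2 + 5/2x_2^2 + 1/30x_1x_3 - 1/3x_1 - 3/2x_2 → 5/2x_2^2 + 1/30x_1x_3 + 55/12x_3^2 - 1/3x_1 - 73/12x_2 + 11/4
  leading term x_2^2: subtract (-5/12)·f_2 from 5/2x_2^2 + 1/30x_1x_3 + 55/12x_3^2 - 1/3x_1 - 73/12x_2 + 11/4 → 1/30x_1x_3 + 55/12x_3^2 + 11/12x_1 - 3/2x_2 + 1/12x_3 + 23/12
  leading term x_1x_3: no divisor's leading term divides it; move 1/30x_1x_3 to the remainder.
  leading term x_3^2: no divisor's leading term divides it; move 55/12x_3^2 to the remainder.
  leading term x_1: no divisor's leading term divides it; move 11/12x_1 to the remainder.
  leading term x_2: no divisor's leading term divides it; move -3/2x_2 to the remainder.
  leading term x_3: no divisor's leading term divides it; move 1/12x_3 to the remainder.
  leading term 1: no divisor's leading term divides it; move 23/12 to the remainder.
  remainder -5/2x_2x_3^2 + 1/2x_1^2 + 1/30x_1x_3 + 55/12x_3^2 + 11/12x_1 - 3/2x_2 + 1/12x_3 + 23/12 ≠ 0; add g_4 = -5/2x_2x_3^2 + 1/2x_1^2 + 1/30x_1x_3 + 55/12x_3^2 + 11/12x_1 - 3/2x_2 + 1/12x_3 + 23/12 to the basis.

S(f_1,f_3): lcm = x_1x_2. S = -5/2x_3^2 - 2/9x_1 + 13/6x_2 - 43/18.
  leading term x_3^2: no divisor's leading term divides it; move -5/2x_3^2 to the remainder.
  leading term x_1: no divisor's leading term divides it; move -2/9x_1 to the remainder.
  leading term x_2: no divisor's leading term divides it; move 13/6x_2 to the remainder.
  leading term 1: no divisor's leading term divides it; move -43/18 to the remainder.
  remainder -5/2x_3^2 - 2/9x_1 + 13/6x_2 - 43/18 ≠ 0; add g_5 = -5/2x_3^2 - 2/9x_1 + 13/6x_2 - 43/18 to the basis.

S(f_2,f_3): lcm = x_1x_2^2. S = -1/2x_1^2 - 37/18x_1x_2 - 1/3x_2^2 - 1/30x_1x_3 + 1/3x_1 - 8/9x_2.
  leading term x_1^2: no divisor's leading term divides it; move -1/2x_1^2 to the remainder.
  leading term x_1x_2: subtract (-37/36)·f_1 from -37/18x_1x_2 - 1/3x_2^2 - 1/30x_1x_3 + 1/3x_1 - 8/9x_2 → -1/3x_2^2 - 1/30x_1x_3 - 185/36x_3^2 + 1/3x_1 + 17/4x_2 - 37/12
  leading term x_2^2: subtract (1/18)·f_2 from -1/3x_2^2 - 1/30x_1x_3 - 185/36x_3^2 + 1/3x_1 + 17/4x_2 - 37/12 → -1/30x_1x_3 - 185/36x_3^2 + 1/6x_1 + 131/36x_2 - 1/90x_3 - 107/36
  leading term x_1x_3: no divisor's leading term divides it; move -1/30x_1x_3 to the remainder.
  leading term x_3^2: subtract (37/18)·g_5 from -185/36x_3^2 + 1/6x_1 + 131/36x_2 - 1/90x_3 - 107/36 → 101/162x_1 - 22/27x_2 - 1/90x_3 + 157/81
  leading term x_1: no divisor's leading term divides it; move 101/162x_1 to the remainder.
  leading term x_2: no divisor's leading term divides it; move -22/27x_2 to the remainder.
  leading term x_3: no divisor's leading term divides it; move -1/90x_3 to the remainder.
  leading term 1: no divisor's leading term divides it; move 157/81 to the remainder.
  remainder -1/2x_1^2 - 1/30x_1x_3 + 101/162x_1 - 22/27x_2 - 1/90x_3 + 157/81 ≠ 0; add g_6 = -1/2x_1^2 - 1/30x_1x_3 + 101/162x_1 - 22/27x_2 - 1/90x_3 + 157/81 to the basis.

The other S-polynomials (S(f_1,g_4), S(f_2,g_4), S(f_3,g_4), S(f_1,g_5), S(f_2,g_5), S(f_3,g_5), S(g_4,g_5), S(f_1,g_6), S(f_2,g_6), S(f_3,g_6), S(g_4,g_6), S(g_5,g_6)) all reduce to 0 modulo the current basis, so we have a Gröbner basis.
Inter-reduce: drop elements whose leading term is divisible by another's, tail-reduce, and make monic.

G = {x_1^2 + 1/15x_1x_3 - 101/81x_1 + 44/27x_2 + 1/45x_3 - 314/81, x_1x_2 + 2/9x_1 + 1/3x_2 + 8/9, x_2^2 - 1/2x_1 - 11/6x_2 - 1/30x_3 + 1/3, x_3^2 + 4/45x_1 - 13/15x_2 + 43/45}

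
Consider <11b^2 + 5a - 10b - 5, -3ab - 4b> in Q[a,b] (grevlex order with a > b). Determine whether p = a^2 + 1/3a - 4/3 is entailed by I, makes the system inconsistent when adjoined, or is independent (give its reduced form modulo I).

First compute the reduced Gröbner basis of I by Buchberger's algorithm.
f_1 = 11b^2 + 5a - 10b - 5, LT = b^2.
f_2 = -3ab - 4b, LT = ab.

S(f_1,f_2): lcm = ab^2. S = 5/11a^2 - 10/11ab - 4/3b^2 - 5/11a.
  leading term a^2: no divisor's leading term divides it; move 5/11a^2 to the remainder.
  leading term ab: subtract (10/33)·f_2 from -10/11ab - 4/3b^2 - 5/11a → -4/3b^2 - 5/11a + 40/33b
  leading term b^2: subtract (-4/33)·f_1 from -4/3b^2 - 5/11a + 40/33b → 5/33a - 20/33
  leading term a: no divisor's leading term divides it; move 5/33a to the remainder.
  leading term 1: no divisor's leading term divides it; move -20/33 to the remainder.
  remainder 5/11a^2 + 5/33a - 20/33 ≠ 0; add h_3 = 5/11a^2 + 5/33a - 20/33 to the basis.

The other S-polynomials (S(f_1,h_3), S(f_2,h_3)) all reduce to 0 modulo the current basis, so we have a Gröbner basis.
Inter-reduce: drop elements whose leading term is divisible by another's, tail-reduce, and make monic.
Reduced Gröbner basis: {a^2 + 1/3a - 4/3, ab + 4/3b, b^2 + 5/11a - 10/11b - 5/11}.
Label its elements g_1 = a^2 + 1/3a - 4/3, g_2 = ab + 4/3b, g_3 = b^2 + 5/11a - 10/11b - 5/11.

Reduce p = a^2 + 1/3a - 4/3 modulo G:
  leading term a^2: subtract (1)·g_1 from a^2 + 1/3a - 4/3 → 0
  normal form = 0.
Since the normal form is 0, p ∈ I.

Ideal membership is decidable via reduction modulo a Gröbner basis.

a^2 + 1/3a - 4/3 lies in I (it reduces to 0).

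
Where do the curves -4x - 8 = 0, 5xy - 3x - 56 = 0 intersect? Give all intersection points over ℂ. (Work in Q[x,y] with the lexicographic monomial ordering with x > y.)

Compute a lex Gröbner basis by Buchberger's algorithm.
f_1 = -4x - 8, LT = x.
f_2 = 5xy - 3x - 56, LT = xy.

S(f_1,f_2): lcm = xy. S = \tfrac{3}{5}x + 2y + \tfrac{56}{5}.
  leading term x: subtract (-\tfrac{3}{20})·f_1 from \tfrac{3}{5}x + 2y + \tfrac{56}{5} → 2y + 10
  leading term y: no divisor's leading term divides it; move 2y to the remainder.
  leading term 1: no divisor's leading term divides it; move 10 to the remainder.
  remainder 2y + 10 ≠ 0; add h_3 = 2y + 10 to the basis.

The other S-polynomials (S(f_1,h_3), S(f_2,h_3)) all reduce to 0 modulo the current basis, so we have a Gröbner basis.
Inter-reduce: drop elements whose leading term is divisible by another's, tail-reduce, and make monic.
Reduced Gröbner basis: {x + 2, y + 5}.

The lex basis is triangular: the last element involves only y. Solving y + 5 = 0 gives y ∈ {-5}; substituting each value into the earlier elements determines the remaining variables.
  y = -5: the earlier basis element becomes x + 2 = 0, giving x = -2 — point (-2, -5).

{(-2, -5)}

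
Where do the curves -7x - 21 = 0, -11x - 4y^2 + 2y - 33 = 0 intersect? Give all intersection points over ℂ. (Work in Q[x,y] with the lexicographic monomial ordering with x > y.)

{(-3, 0), (-3, 1/2)}

Compute a lex Gröbner basis by Buchberger's algorithm.
f_1 = -7x - 21, LT = x.
f_2 = -11x - 4y^2 + 2y - 33, LT = x.

S(f_1,f_2): lcm = x. S = -4/11y^2 + 2/11y.
  leading term y^2: no divisor's leading term divides it; move -4/11y^2 to the remainder.
  leading term y: no divisor's leading term divides it; move 2/11y to the remainder.
  remainder -4/11y^2 + 2/11y ≠ 0; add h_3 = -4/11y^2 + 2/11y to the basis.

The other S-polynomials (S(f_1,h_3), S(f_2,h_3)) all reduce to 0 modulo the current basis, so we have a Gröbner basis.
Inter-reduce: drop elements whose leading term is divisible by another's, tail-reduce, and make monic.
Reduced Gröbner basis: {x + 3, y^2 - 1/2y}.

Elimination: the polynomial y^2 - 1/2y lies in the elimination ideal for y, so y ∈ {0, 1/2}. For each such y, the remaining basis elements (now univariate) give the rest of the solution.
  y = 0: the earlier basis element becomes x + 3 = 0, giving x = -3 — point (-3, 0).
  y = 1/2: the earlier basis element becomes x + 3 = 0, giving x = -3 — point (-3, 1/2).
This is the nonlinear analogue of row-reducing a linear system.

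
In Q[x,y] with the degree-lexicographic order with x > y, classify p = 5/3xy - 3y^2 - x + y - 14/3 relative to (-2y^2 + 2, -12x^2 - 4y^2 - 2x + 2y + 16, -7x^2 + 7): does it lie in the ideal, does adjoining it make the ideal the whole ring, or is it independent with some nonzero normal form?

Adjoining 5/3xy - 3y^2 - x + y - 14/3 makes the ideal the whole ring: the system is inconsistent.

First compute the reduced Gröbner basis of I by Buchberger's algorithm.
f_1 = -2y^2 + 2, LT = y^2.
f_2 = -12x^2 - 4y^2 - 2x + 2y + 16, LT = x^2.
f_3 = -7x^2 + 7, LT = x^2.

S(f_2,f_3): lcm = x^2. S = 1/3y^2 + 1/6x - 1/6y - 1/3.
  leading term y^2: subtract (-1/6)·f_1 from 1/3y^2 + 1/6x - 1/6y - 1/3 → 1/6x - 1/6y
  leading term x: no divisor's leading term divides it; move 1/6x to the remainder.
  leading term y: no divisor's leading term divides it; move -1/6y to the remainder.
  remainder 1/6x - 1/6y ≠ 0; add h_4 = 1/6x - 1/6y to the basis.

The other S-polynomials (S(f_1,f_2), S(f_1,f_3), S(f_1,h_4), S(f_2,h_4), S(f_3,h_4)) all reduce to 0 modulo the current basis, so we have a Gröbner basis.
Inter-reduce: drop elements whose leading term is divisible by another's, tail-reduce, and make monic.
Reduced Gröbner basis: {y^2 - 1, x - y}.
Label its elements g_1 = y^2 - 1, g_2 = x - y.

Reduce p = 5/3xy - 3y^2 - x + y - 14/3 modulo G:
  leading term xy: subtract (5/3y)·g_2 from 5/3xy - 3y^2 - x + y - 14/3 → -4/3y^2 - x + y - 14/3
  leading term y^2: subtract (-4/3)·g_1 from -4/3y^2 - x + y - 14/3 → -x + y - 6
  leading term x: subtract (-1)·g_2 from -x + y - 6 → -6
  leading term 1: no divisor's leading term divides it; move -6 to the remainder.
  normal form = -6.
The normal form is nonzero, so p ∉ I. Since p minus its normal form lies in I, I + (p) = I + (r) where r = -6; decide whether this ideal is the whole ring.
Here r = -6 is a nonzero constant, hence a unit: 1 ∈ I + (p), the Gröbner basis of I + (p) is {1}, and the enlarged system has no common solution — adjoining p is inconsistent.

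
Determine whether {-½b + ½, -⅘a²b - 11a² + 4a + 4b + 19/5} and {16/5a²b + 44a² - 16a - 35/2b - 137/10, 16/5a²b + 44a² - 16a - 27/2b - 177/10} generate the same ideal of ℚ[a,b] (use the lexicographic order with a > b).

Yes, the ideals are equal.

Equality of ideals is decidable: compute both reduced Gröbner bases (unique for the ordering) and check whether they agree.
Buchberger on the first generating set:
f_1 = -½b + ½, LT = b.
f_2 = -⅘a²b - 11a² + 4a + 4b + 19/5, LT = a²b.

S(f_1,f_2): lcm = a²b. S = -59/4a² + 5a + 5b + 19/4.
  leading term a²: no divisor's leading term divides it; move -59/4a² to the remainder.
  leading term a: no divisor's leading term divides it; move 5a to the remainder.
  leading term b: subtract (-10)·f_1 from 5b + 19/4 → 39/4
  leading term 1: no divisor's leading term divides it; move 39/4 to the remainder.
  remainder -59/4a² + 5a + 39/4 ≠ 0; add g_3 = -59/4a² + 5a + 39/4 to the basis.

The other S-polynomials (S(f_1,g_3), S(f_2,g_3)) all reduce to 0 modulo the current basis, so we have a Gröbner basis.
Inter-reduce: drop elements whose leading term is divisible by another's, tail-reduce, and make monic.
Reduced Gröbner basis: {a² - 20/59a - 39/59, b - 1}.

Buchberger on the second generating set:
h_1 = 16/5a²b + 44a² - 16a - 35/2b - 137/10, LT = a²b.
h_2 = 16/5a²b + 44a² - 16a - 27/2b - 177/10, LT = a²b.

S(h_1,h_2): lcm = a²b. S = -5/4b + 5/4.
  leading term b: no divisor's leading term divides it; move -5/4b to the remainder.
  leading term 1: no divisor's leading term divides it; move 5/4 to the remainder.
  remainder -5/4b + 5/4 ≠ 0; add k_3 = -5/4b + 5/4 to the basis.

S(h_1,k_3): lcm = a²b. S = 59/4a² - 5a - 175/32b - 137/32.
  leading term a²: no divisor's leading term divides it; move 59/4a² to the remainder.
  leading term a: no divisor's leading term divides it; move -5a to the remainder.
  leading term b: subtract (35/8)·k_3 from -175/32b - 137/32 → -39/4
  leading term 1: no divisor's leading term divides it; move -39/4 to the remainder.
  remainder 59/4a² - 5a - 39/4 ≠ 0; add k_4 = 59/4a² - 5a - 39/4 to the basis.

The other S-polynomials (S(h_2,k_3), S(h_1,k_4), S(h_2,k_4), S(k_3,k_4)) all reduce to 0 modulo the current basis, so we have a Gröbner basis.
Inter-reduce: drop elements whose leading term is divisible by another's, tail-reduce, and make monic.
Reduced Gröbner basis: {a² - 20/59a - 39/59, b - 1}.

Same reduced basis, so the two generating sets span the same ideal.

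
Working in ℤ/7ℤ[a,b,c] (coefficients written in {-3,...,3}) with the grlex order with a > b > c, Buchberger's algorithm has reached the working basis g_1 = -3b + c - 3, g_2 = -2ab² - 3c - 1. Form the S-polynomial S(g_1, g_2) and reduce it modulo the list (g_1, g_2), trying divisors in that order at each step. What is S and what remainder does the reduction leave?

lcm(LM(g_1), LM(g_2)) = ab².
S = (lcm/LT(g_1))·g_1 − (lcm/LT(g_2))·g_2 = 2abc + ab + 2c + 3.
Reduce S modulo (g_1, g_2) in that order:
  leading term abc: subtract (-3ac)·g_1 from 2abc + ab + 2c + 3 → 3ac² + ab - 2ac + 2c + 3
  leading term ac²: no divisor's leading term divides it; move 3ac² to the remainder.
  leading term ab: subtract (2a)·g_1 from ab - 2ac + 2c + 3 → 3ac - a + 2c + 3
  leading term ac: no divisor's leading term divides it; move 3ac to the remainder.
  leading term a: no divisor's leading term divides it; move -a to the remainder.
  leading term c: no divisor's leading term divides it; move 2c to the remainder.
  leading term 1: no divisor's leading term divides it; move 3 to the remainder.
The remainder 3ac² + 3ac - a + 2c + 3 is nonzero, so it would be added as the next basis element.
An S-polynomial is built so that the two leading terms cancel; whether anything survives reduction is exactly the Gröbner-basis criterion.

S(g_1, g_2) = 2abc + ab + 2c + 3; remainder on division = 3ac² + 3ac - a + 2c + 3.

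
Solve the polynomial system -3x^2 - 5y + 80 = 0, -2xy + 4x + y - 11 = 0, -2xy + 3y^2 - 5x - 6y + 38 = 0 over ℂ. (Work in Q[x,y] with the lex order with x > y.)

Compute a lex Gröbner basis by Buchberger's algorithm.
f_1 = -3x^2 - 5y + 80, LT = x^2.
f_2 = -2xy + 4x + y - 11, LT = xy.
f_3 = -2xy - 5x + 3y^2 - 6y + 38, LT = xy.

S(f_1,f_2): lcm = x^2y. S = 2x^2 + 1/2xy - 11/2x + 5/3y^2 - 80/3y.
  reduce S modulo (f_1, f_2, f_3):
  remainder -9/2x + 5/3y^2 - 119/4y + 607/12 ≠ 0; add h_4 = -9/2x + 5/3y^2 - 119/4y + 607/12 to the basis.

S(f_1,f_3): lcm = x^2y. S = -5/2x^2 + 3/2xy^2 - 3xy + 19x + 5/3y^2 - 80/3y.
  reduce S modulo (f_1, f_2, f_3, h_4):
  remainder 1021/108y^2 - 5629/36y + 7933/54 ≠ 0; add h_5 = 1021/108y^2 - 5629/36y + 7933/54 to the basis.

S(f_2,f_3): lcm = xy. S = -9/2x + 3/2y^2 - 7/2y + 49/2.
  reduce S modulo (f_1, f_2, f_3, h_4, h_5):
  remainder 95947/4084y - 95947/4084 ≠ 0; add h_6 = 95947/4084y - 95947/4084 to the basis.

The other S-polynomials (S(f_1,h_4), S(f_2,h_4), S(f_3,h_4), S(f_1,h_5), S(f_2,h_5), S(f_3,h_5), S(h_4,h_5), S(f_1,h_6), S(f_2,h_6), S(f_3,h_6), S(h_4,h_6), S(h_5,h_6)) all reduce to 0 modulo the current basis, so we have a Gröbner basis.
Inter-reduce: drop elements whose leading term is divisible by another's, tail-reduce, and make monic.
Reduced Gröbner basis: {x - 5, y - 1}.

From the last basis element, y - 1 = 0, so y takes values in {1}. Each choice, substituted upward through the basis, yields the corresponding point(s) of the solution set.
  y = 1: the earlier basis element becomes x - 5 = 0, giving x = 5 — point (5, 1).

{(5, 1)}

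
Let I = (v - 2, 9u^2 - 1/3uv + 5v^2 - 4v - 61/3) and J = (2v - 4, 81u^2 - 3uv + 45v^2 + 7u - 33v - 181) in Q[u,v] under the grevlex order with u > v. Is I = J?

No, the ideals differ.

For a fixed monomial order, each ideal has a unique reduced Gröbner basis; comparing bases decides equality.
Buchberger on the first generating set:
f_1 = v - 2, LT = v.
f_2 = 9u^2 - 1/3uv + 5v^2 - 4v - 61/3, LT = u^2.

The S-polynomials (S(f_1,f_2)) all reduce to 0 modulo the current basis, so we have a Gröbner basis.
Inter-reduce: drop elements whose leading term is divisible by another's, tail-reduce, and make monic.
Reduced Gröbner basis: {u^2 - 2/27u - 25/27, v - 2}.

Buchberger on the second generating set:
h_1 = 2v - 4, LT = v.
h_2 = 81u^2 - 3uv + 45v^2 + 7u - 33v - 181, LT = u^2.

The S-polynomials (S(h_1,h_2)) all reduce to 0 modulo the current basis, so we have a Gröbner basis.
Inter-reduce: drop elements whose leading term is divisible by another's, tail-reduce, and make monic.
Reduced Gröbner basis: {u^2 + 1/81u - 67/81, v - 2}.

Since the reduced bases disagree, the two ideals are not the same.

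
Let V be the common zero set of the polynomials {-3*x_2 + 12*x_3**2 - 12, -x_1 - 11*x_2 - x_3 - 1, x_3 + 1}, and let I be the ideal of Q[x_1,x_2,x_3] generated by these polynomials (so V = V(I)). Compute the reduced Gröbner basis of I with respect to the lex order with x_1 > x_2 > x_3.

G = {x_1, x_2, x_3 + 1}

The reduced Gröbner basis is the canonical form of the ideal for this ordering.

f_1 = -3*x_2 + 12*x_3**2 - 12, LT = x_2.
f_2 = -x_1 - 11*x_2 - x_3 - 1, LT = x_1.
f_3 = x_3 + 1, LT = x_3.

S(f_1,f_2): leading monomials are coprime, so the S-polynomial reduces to 0 (Buchberger's first criterion).
S(f_1,f_3): leading monomials are coprime, so the S-polynomial reduces to 0 (Buchberger's first criterion).
S(f_2,f_3): leading monomials are coprime, so the S-polynomial reduces to 0 (Buchberger's first criterion).
Every S-polynomial of the final basis reduces to 0, so we have a Gröbner basis.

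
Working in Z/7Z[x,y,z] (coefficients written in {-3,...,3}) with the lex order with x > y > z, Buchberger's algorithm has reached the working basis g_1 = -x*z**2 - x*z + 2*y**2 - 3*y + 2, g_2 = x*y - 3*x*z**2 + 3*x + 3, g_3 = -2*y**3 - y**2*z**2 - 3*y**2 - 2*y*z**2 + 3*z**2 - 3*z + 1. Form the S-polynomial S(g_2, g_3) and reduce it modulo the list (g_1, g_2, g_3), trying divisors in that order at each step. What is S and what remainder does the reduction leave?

lcm(LM(g_2), LM(g_3)) = x*y**3.
S = (lcm/LT(g_2))·g_2 − (lcm/LT(g_3))·g_3 = -2*x*y**2 - x*y*z**2 - 2*x*z**2 + 2*x*z - 3*x + 3*y**2.
Reduce S modulo (g_1, g_2, g_3) in that order:
  leading term x*y**2: subtract (-2*y)·g_2 from -2*x*y**2 - x*y*z**2 - 2*x*z**2 + 2*x*z - 3*x + 3*y**2 → -x*y - 2*x*z**2 + 2*x*z - 3*x + 3*y**2 - y
  leading term x*y: subtract (-1)·g_2 from -x*y - 2*x*z**2 + 2*x*z - 3*x + 3*y**2 - y → 2*x*z**2 + 2*x*z + 3*y**2 - y + 3
  leading term x*z**2: subtract (-2)·g_1 from 2*x*z**2 + 2*x*z + 3*y**2 - y + 3 → 0
The remainder is 0, so this S-polynomial contributes no new basis element.

S(g_2, g_3) = -2*x*y**2 - x*y*z**2 - 2*x*z**2 + 2*x*z - 3*x + 3*y**2; remainder on division = 0.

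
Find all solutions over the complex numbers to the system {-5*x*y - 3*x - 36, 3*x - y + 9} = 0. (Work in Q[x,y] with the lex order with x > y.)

{(-2, 3), (-6/5, 27/5)}

Compute a lex Gröbner basis by Buchberger's algorithm.
f_1 = -5*x*y - 3*x - 36, LT = x*y.
f_2 = 3*x - y + 9, LT = x.

S(f_1,f_2): lcm = x*y. S = 3/5*x + 1/3*y**2 - 3*y + 36/5.
  leading term x: subtract (1/5)·f_2 from 3/5*x + 1/3*y**2 - 3*y + 36/5 → 1/3*y**2 - 14/5*y + 27/5
  leading term y**2: no divisor's leading term divides it; move 1/3*y**2 to the remainder.
  leading term y: no divisor's leading term divides it; move -14/5*y to the remainder.
  leading term 1: no divisor's leading term divides it; move 27/5 to the remainder.
  remainder 1/3*y**2 - 14/5*y + 27/5 ≠ 0; add h_3 = 1/3*y**2 - 14/5*y + 27/5 to the basis.

The other S-polynomials (S(f_1,h_3), S(f_2,h_3)) all reduce to 0 modulo the current basis, so we have a Gröbner basis.
Inter-reduce: drop elements whose leading term is divisible by another's, tail-reduce, and make monic.
Reduced Gröbner basis: {x - 1/3*y + 3, y**2 - 42/5*y + 81/5}.

A lex Gröbner basis eliminates variables successively. Here y**2 - 42/5*y + 81/5 depends only on y, with roots {3, 27/5}; lifting each root through the earlier basis elements recovers the full solutions.
  y = 3: the earlier basis element becomes x + 2 = 0, giving x = -2 — point (-2, 3).
  y = 27/5: the earlier basis element becomes x + 6/5 = 0, giving x = -6/5 — point (-6/5, 27/5).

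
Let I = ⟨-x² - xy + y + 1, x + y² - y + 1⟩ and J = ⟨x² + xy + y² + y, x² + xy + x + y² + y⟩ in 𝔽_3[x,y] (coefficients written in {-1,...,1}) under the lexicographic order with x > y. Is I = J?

For a fixed monomial order, each ideal has a unique reduced Gröbner basis; comparing bases decides equality.
Buchberger on the first generating set:
f_1 = -x² - xy + y + 1, LT = x².
f_2 = x + y² - y + 1, LT = x.

S(f_1,f_2): lcm = x². S = -xy² - xy - x - y - 1.
  leading term xy²: subtract (-y²)·f_2 from -xy² - xy - x - y - 1 → -xy - x + y⁴ - y³ + y² - y - 1
  leading term xy: subtract (-y)·f_2 from -xy - x + y⁴ - y³ + y² - y - 1 → -x + y⁴ - 1
  leading term x: subtract (-1)·f_2 from -x + y⁴ - 1 → y⁴ + y² - y
  leading term y⁴: no divisor's leading term divides it; move y⁴ to the remainder.
  leading term y²: no divisor's leading term divides it; move y² to the remainder.
  leading term y: no divisor's leading term divides it; move -y to the remainder.
  remainder y⁴ + y² - y ≠ 0; add g_3 = y⁴ + y² - y to the basis.

The other S-polynomials (S(f_1,g_3), S(f_2,g_3)) all reduce to 0 modulo the current basis, so we have a Gröbner basis.
Inter-reduce: drop elements whose leading term is divisible by another's, tail-reduce, and make monic.
Reduced Gröbner basis: {x + y² - y + 1, y⁴ + y² - y}.

Buchberger on the second generating set:
h_1 = x² + xy + y² + y, LT = x².
h_2 = x² + xy + x + y² + y, LT = x².

S(h_1,h_2): lcm = x². S = -x.
  leading term x: no divisor's leading term divides it; move -x to the remainder.
  remainder -x ≠ 0; add k_3 = -x to the basis.

S(h_1,k_3): lcm = x². S = xy + y² + y.
  leading term xy: subtract (-y)·k_3 from xy + y² + y → y² + y
  leading term y²: no divisor's leading term divides it; move y² to the remainder.
  leading term y: no divisor's leading term divides it; move y to the remainder.
  remainder y² + y ≠ 0; add k_4 = y² + y to the basis.

The other S-polynomials (S(h_2,k_3), S(h_1,k_4), S(h_2,k_4), S(k_3,k_4)) all reduce to 0 modulo the current basis, so we have a Gröbner basis.
Inter-reduce: drop elements whose leading term is divisible by another's, tail-reduce, and make monic.
Reduced Gröbner basis: {x, y² + y}.

The bases are distinct; the ideals are different.

No, the ideals differ.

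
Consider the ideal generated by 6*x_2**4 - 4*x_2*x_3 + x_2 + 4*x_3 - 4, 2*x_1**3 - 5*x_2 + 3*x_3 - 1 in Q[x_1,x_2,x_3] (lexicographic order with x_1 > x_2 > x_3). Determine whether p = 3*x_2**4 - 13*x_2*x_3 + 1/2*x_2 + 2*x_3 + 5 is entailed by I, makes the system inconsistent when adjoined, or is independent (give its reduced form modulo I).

First compute the reduced Gröbner basis of I by Buchberger's algorithm.
f_1 = 6*x_2**4 - 4*x_2*x_3 + x_2 + 4*x_3 - 4, LT = x_2**4.
f_2 = 2*x_1**3 - 5*x_2 + 3*x_3 - 1, LT = x_1**3.

The S-polynomials (S(f_1,f_2)) all reduce to 0 modulo the current basis, so we have a Gröbner basis.
Inter-reduce: drop elements whose leading term is divisible by another's, tail-reduce, and make monic.
Reduced Gröbner basis: {x_1**3 - 5/2*x_2 + 3/2*x_3 - 1/2, x_2**4 - 2/3*x_2*x_3 + 1/6*x_2 + 2/3*x_3 - 2/3}.
Label its elements g_1 = x_1**3 - 5/2*x_2 + 3/2*x_3 - 1/2, g_2 = x_2**4 - 2/3*x_2*x_3 + 1/6*x_2 + 2/3*x_3 - 2/3.

Reduce p = 3*x_2**4 - 13*x_2*x_3 + 1/2*x_2 + 2*x_3 + 5 modulo G:
  leading term x_2**4: subtract (3)·g_2 from 3*x_2**4 - 13*x_2*x_3 + 1/2*x_2 + 2*x_3 + 5 → -11*x_2*x_3 + 7
  leading term x_2*x_3: no divisor's leading term divides it; move -11*x_2*x_3 to the remainder.
  leading term 1: no divisor's leading term divides it; move 7 to the remainder.
  normal form = -11*x_2*x_3 + 7.
The normal form is nonzero, so p ∉ I. Since p minus its normal form lies in I, I + (p) = I + (r) where r = -11*x_2*x_3 + 7; decide whether this ideal is the whole ring.
Run Buchberger on G together with r (pairs among the g_i already reduce to 0 since G is a Gröbner basis):
g_1 = x_1**3 - 5/2*x_2 + 3/2*x_3 - 1/2, LT = x_1**3.
g_2 = x_2**4 - 2/3*x_2*x_3 + 1/6*x_2 + 2/3*x_3 - 2/3, LT = x_2**4.
r = -11*x_2*x_3 + 7, LT = x_2*x_3.

S(g_2,r): lcm = x_2**4*x_3. S = 7/11*x_2**3 - 2/3*x_2*x_3**2 + 1/6*x_2*x_3 + 2/3*x_3**2 - 2/3*x_3.
  leading term x_2**3: no divisor's leading term divides it; move 7/11*x_2**3 to the remainder.
  leading term x_2*x_3**2: subtract (2/33*x_3)·r from -2/3*x_2*x_3**2 + 1/6*x_2*x_3 + 2/3*x_3**2 - 2/3*x_3 → 1/6*x_2*x_3 + 2/3*x_3**2 - 12/11*x_3
  leading term x_2*x_3: subtract (-1/66)·r from 1/6*x_2*x_3 + 2/3*x_3**2 - 12/11*x_3 → 2/3*x_3**2 - 12/11*x_3 + 7/66
  leading term x_3**2: no divisor's leading term divides it; move 2/3*x_3**2 to the remainder.
  leading term x_3: no divisor's leading term divides it; move -12/11*x_3 to the remainder.
  leading term 1: no divisor's leading term divides it; move 7/66 to the remainder.
  remainder 7/11*x_2**3 + 2/3*x_3**2 - 12/11*x_3 + 7/66 ≠ 0; add m_4 = 7/11*x_2**3 + 2/3*x_3**2 - 12/11*x_3 + 7/66 to the basis.

S(r,m_4): lcm = x_2**3*x_3. S = -7/11*x_2**2 - 22/21*x_3**3 + 12/7*x_3**2 - 1/6*x_3.
  leading term x_2**2: no divisor's leading term divides it; move -7/11*x_2**2 to the remainder.
  leading term x_3**3: no divisor's leading term divides it; move -22/21*x_3**3 to the remainder.
  leading term x_3**2: no divisor's leading term divides it; move 12/7*x_3**2 to the remainder.
  leading term x_3: no divisor's leading term divides it; move -1/6*x_3 to the remainder.
  remainder -7/11*x_2**2 - 22/21*x_3**3 + 12/7*x_3**2 - 1/6*x_3 ≠ 0; add m_5 = -7/11*x_2**2 - 22/21*x_3**3 + 12/7*x_3**2 - 1/6*x_3 to the basis.

S(r,m_5): lcm = x_2**2*x_3. S = -7/11*x_2 - 242/147*x_3**4 + 132/49*x_3**3 - 11/42*x_3**2.
  leading term x_2: no divisor's leading term divides it; move -7/11*x_2 to the remainder.
  leading term x_3**4: no divisor's leading term divides it; move -242/147*x_3**4 to the remainder.
  leading term x_3**3: no divisor's leading term divides it; move 132/49*x_3**3 to the remainder.
  leading term x_3**2: no divisor's leading term divides it; move -11/42*x_3**2 to the remainder.
  remainder -7/11*x_2 - 242/147*x_3**4 + 132/49*x_3**3 - 11/42*x_3**2 ≠ 0; add m_6 = -7/11*x_2 - 242/147*x_3**4 + 132/49*x_3**3 - 11/42*x_3**2 to the basis.

S(r,m_6): lcm = x_2*x_3. S = -2662/1029*x_3**5 + 1452/343*x_3**4 - 121/294*x_3**3 - 7/11.
  leading term x_3**5: no divisor's leading term divides it; move -2662/1029*x_3**5 to the remainder.
  leading term x_3**4: no divisor's leading term divides it; move 1452/343*x_3**4 to the remainder.
  leading term x_3**3: no divisor's leading term divides it; move -121/294*x_3**3 to the remainder.
  leading term 1: no divisor's leading term divides it; move -7/11 to the remainder.
  remainder -2662/1029*x_3**5 + 1452/343*x_3**4 - 121/294*x_3**3 - 7/11 ≠ 0; add m_7 = -2662/1029*x_3**5 + 1452/343*x_3**4 - 121/294*x_3**3 - 7/11 to the basis.

The other S-polynomials (S(g_1,g_2), S(g_1,r), S(g_1,m_4), S(g_2,m_4), S(g_1,m_5), S(g_2,m_5), S(m_4,m_5), S(g_1,m_6), S(g_2,m_6), S(m_4,m_6), S(m_5,m_6), S(g_1,m_7), S(g_2,m_7), S(r,m_7), S(m_4,m_7), S(m_5,m_7), S(m_6,m_7)) all reduce to 0 modulo the current basis, so we have a Gröbner basis.
Inter-reduce: drop elements whose leading term is divisible by another's, tail-reduce, and make monic.
Reduced Gröbner basis: {x_1**3 + 6655/1029*x_3**4 - 3630/343*x_3**3 + 605/588*x_3**2 + 3/2*x_3 - 1/2, x_2 + 2662/1029*x_3**4 - 1452/343*x_3**3 + 121/294*x_3**2, x_3**5 - 18/11*x_3**4 + 7/44*x_3**3 + 7203/29282}.
The reduced Gröbner basis of I + (p) is {x_1**3 + 6655/1029*x_3**4 - 3630/343*x_3**3 + 605/588*x_3**2 + 3/2*x_3 - 1/2, x_2 + 2662/1029*x_3**4 - 1452/343*x_3**3 + 121/294*x_3**2, x_3**5 - 18/11*x_3**4 + 7/44*x_3**3 + 7203/29282} ≠ {1}, a proper ideal, so the enlarged system stays consistent: p is independent of I, with normal form -11*x_2*x_3 + 7.

3*x_2**4 - 13*x_2*x_3 + 1/2*x_2 + 2*x_3 + 5 is independent of I; its normal form modulo I is -11*x_2*x_3 + 7.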